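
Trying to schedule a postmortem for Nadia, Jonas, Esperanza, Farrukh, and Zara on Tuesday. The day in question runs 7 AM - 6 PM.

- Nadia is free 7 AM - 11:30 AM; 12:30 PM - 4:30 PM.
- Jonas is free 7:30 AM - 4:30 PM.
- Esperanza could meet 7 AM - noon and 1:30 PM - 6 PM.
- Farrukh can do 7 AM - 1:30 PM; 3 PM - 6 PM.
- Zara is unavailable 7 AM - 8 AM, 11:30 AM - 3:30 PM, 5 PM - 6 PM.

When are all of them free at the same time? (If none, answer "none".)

Nadia free: 07:00-11:30, 12:30-16:30.
Jonas free: 07:30-16:30.
Esperanza free: 07:00-12:00, 13:30-18:00.
Farrukh free: 07:00-13:30, 15:00-18:00.
Zara free: 08:00-11:30, 15:30-17:00 (invert busy blocks within the working day).
Nadia ∩ Jonas: 07:30-11:30, 12:30-16:30.
Nadia ∩ Jonas ∩ Esperanza: 07:30-11:30, 13:30-16:30.
Nadia ∩ Jonas ∩ Esperanza ∩ Farrukh: 07:30-11:30, 15:00-16:30.
Nadia ∩ Jonas ∩ Esperanza ∩ Farrukh ∩ Zara: 08:00-11:30, 15:30-16:30.

08:00-11:30, 15:30-16:30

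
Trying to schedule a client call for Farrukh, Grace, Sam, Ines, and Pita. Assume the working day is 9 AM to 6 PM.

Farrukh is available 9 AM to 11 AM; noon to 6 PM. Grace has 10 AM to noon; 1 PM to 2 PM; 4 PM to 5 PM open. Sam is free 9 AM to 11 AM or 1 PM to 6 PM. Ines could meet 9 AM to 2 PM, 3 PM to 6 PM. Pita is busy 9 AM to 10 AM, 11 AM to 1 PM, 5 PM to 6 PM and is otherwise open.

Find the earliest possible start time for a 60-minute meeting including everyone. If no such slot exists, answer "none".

Farrukh free: 09:00-11:00, 12:00-18:00.
Grace free: 10:00-12:00, 13:00-14:00, 16:00-17:00.
Sam free: 09:00-11:00, 13:00-18:00.
Ines free: 09:00-14:00, 15:00-18:00.
Pita free: 10:00-11:00, 13:00-17:00 (invert busy blocks within the working day).
Farrukh ∩ Grace: 10:00-11:00, 13:00-14:00, 16:00-17:00.
Farrukh ∩ Grace ∩ Sam: 10:00-11:00, 13:00-14:00, 16:00-17:00.
Farrukh ∩ Grace ∩ Sam ∩ Ines: 10:00-11:00, 13:00-14:00, 16:00-17:00.
Farrukh ∩ Grace ∩ Sam ∩ Ines ∩ Pita: 10:00-11:00, 13:00-14:00, 16:00-17:00.
So the common availability across everyone is 10:00-11:00, 13:00-14:00, 16:00-17:00.
The first common window of at least 60 minutes is 10:00-11:00, so the earliest start is 10:00.

10:00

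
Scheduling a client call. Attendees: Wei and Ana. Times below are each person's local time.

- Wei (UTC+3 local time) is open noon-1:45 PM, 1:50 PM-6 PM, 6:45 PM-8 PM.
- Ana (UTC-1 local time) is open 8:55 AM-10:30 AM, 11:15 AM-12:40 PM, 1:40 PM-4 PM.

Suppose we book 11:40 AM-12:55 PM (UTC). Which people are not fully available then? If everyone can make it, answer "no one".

Wei in UTC: 09:00-10:45, 10:50-15:00, 15:45-17:00 (subtract 3h to convert from UTC+3).
Ana in UTC: 09:55-11:30, 12:15-13:40, 14:40-17:00 (add 1h to convert from UTC-1).
Wei: free for 11:40-12:55. Ana: not fully free for 11:40-12:55.

Ana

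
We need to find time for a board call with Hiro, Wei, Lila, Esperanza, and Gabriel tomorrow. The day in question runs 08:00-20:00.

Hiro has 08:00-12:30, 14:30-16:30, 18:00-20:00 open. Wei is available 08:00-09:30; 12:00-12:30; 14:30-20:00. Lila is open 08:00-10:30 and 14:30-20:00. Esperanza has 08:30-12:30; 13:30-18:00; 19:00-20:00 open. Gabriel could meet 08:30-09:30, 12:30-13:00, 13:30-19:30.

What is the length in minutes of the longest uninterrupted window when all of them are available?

Hiro ∩ Wei: 08:00-09:30, 12:00-12:30, 14:30-16:30, 18:00-20:00.
Hiro ∩ Wei ∩ Lila: 08:00-09:30, 14:30-16:30, 18:00-20:00.
Hiro ∩ Wei ∩ Lila ∩ Esperanza: 08:30-09:30, 14:30-16:30, 19:00-20:00.
Hiro ∩ Wei ∩ Lila ∩ Esperanza ∩ Gabriel: 08:30-09:30, 14:30-16:30, 19:00-19:30.
The longest is 14:30-16:30 at 120 minutes.

120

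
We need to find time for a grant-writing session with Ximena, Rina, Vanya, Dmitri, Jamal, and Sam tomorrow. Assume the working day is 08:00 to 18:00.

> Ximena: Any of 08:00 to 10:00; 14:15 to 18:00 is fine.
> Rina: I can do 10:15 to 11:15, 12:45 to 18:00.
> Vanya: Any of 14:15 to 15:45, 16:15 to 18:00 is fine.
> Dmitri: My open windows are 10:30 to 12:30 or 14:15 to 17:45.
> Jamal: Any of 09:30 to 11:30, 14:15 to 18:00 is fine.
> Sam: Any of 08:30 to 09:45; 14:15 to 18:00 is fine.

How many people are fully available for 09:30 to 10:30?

1

Jamal can make the full 09:30-10:30 slot — that's 1.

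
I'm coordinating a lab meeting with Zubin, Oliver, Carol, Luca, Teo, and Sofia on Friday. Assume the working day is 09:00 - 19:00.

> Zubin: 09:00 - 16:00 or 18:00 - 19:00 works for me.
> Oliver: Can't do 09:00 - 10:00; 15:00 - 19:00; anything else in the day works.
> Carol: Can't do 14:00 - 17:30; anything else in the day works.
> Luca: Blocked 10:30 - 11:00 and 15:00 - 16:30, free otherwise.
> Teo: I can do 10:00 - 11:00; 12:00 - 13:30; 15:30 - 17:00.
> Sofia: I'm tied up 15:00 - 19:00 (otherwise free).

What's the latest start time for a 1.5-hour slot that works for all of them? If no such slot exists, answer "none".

12:00

Zubin free: 09:00-16:00, 18:00-19:00.
Oliver free: 10:00-15:00 (invert busy blocks within the working day).
Carol free: 09:00-14:00, 17:30-19:00 (invert busy blocks within the working day).
Luca free: 09:00-10:30, 11:00-15:00, 16:30-19:00 (invert busy blocks within the working day).
Teo free: 10:00-11:00, 12:00-13:30, 15:30-17:00.
Sofia free: 09:00-15:00 (invert busy blocks within the working day).
Zubin ∩ Oliver: 10:00-15:00.
Zubin ∩ Oliver ∩ Carol: 10:00-14:00.
Zubin ∩ Oliver ∩ Carol ∩ Luca: 10:00-10:30, 11:00-14:00.
Zubin ∩ Oliver ∩ Carol ∩ Luca ∩ Teo: 10:00-10:30, 12:00-13:30.
Zubin ∩ Oliver ∩ Carol ∩ Luca ∩ Teo ∩ Sofia: 10:00-10:30, 12:00-13:30.
The last common window of at least 90 minutes is 12:00-13:30; a 90-minute meeting can start as late as 12:00 and still end by 13:30.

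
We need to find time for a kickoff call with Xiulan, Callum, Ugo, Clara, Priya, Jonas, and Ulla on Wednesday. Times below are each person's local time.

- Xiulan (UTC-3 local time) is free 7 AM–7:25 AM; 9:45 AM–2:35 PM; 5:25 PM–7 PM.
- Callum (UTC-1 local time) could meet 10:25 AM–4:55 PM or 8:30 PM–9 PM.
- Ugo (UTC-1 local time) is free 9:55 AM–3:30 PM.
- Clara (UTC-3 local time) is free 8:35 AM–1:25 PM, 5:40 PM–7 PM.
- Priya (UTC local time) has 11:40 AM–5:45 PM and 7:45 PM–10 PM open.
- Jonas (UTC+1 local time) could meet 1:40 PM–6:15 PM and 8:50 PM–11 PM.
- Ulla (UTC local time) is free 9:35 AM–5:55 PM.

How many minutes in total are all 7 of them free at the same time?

220

Xiulan in UTC: 10:00-10:25, 12:45-17:35, 20:25-22:00 (add 3h to convert from UTC-3).
Callum in UTC: 11:25-17:55, 21:30-22:00 (add 1h to convert from UTC-1).
Ugo in UTC: 10:55-16:30 (add 1h to convert from UTC-1).
Clara in UTC: 11:35-16:25, 20:40-22:00 (add 3h to convert from UTC-3).
Priya in UTC: 11:40-17:45, 19:45-22:00.
Jonas in UTC: 12:40-17:15, 19:50-22:00 (subtract 1h to convert from UTC+1).
Ulla in UTC: 09:35-17:55.
Xiulan ∩ Callum: 12:45-17:35, 21:30-22:00.
Xiulan ∩ Callum ∩ Ugo: 12:45-16:30.
Xiulan ∩ Callum ∩ Ugo ∩ Clara: 12:45-16:25.
Xiulan ∩ Callum ∩ Ugo ∩ Clara ∩ Priya: 12:45-16:25.
Xiulan ∩ Callum ∩ Ugo ∩ Clara ∩ Priya ∩ Jonas: 12:45-16:25.
Xiulan ∩ Callum ∩ Ugo ∩ Clara ∩ Priya ∩ Jonas ∩ Ulla: 12:45-16:25.
Those are the intersection windows.
That's a single block of 220 minutes.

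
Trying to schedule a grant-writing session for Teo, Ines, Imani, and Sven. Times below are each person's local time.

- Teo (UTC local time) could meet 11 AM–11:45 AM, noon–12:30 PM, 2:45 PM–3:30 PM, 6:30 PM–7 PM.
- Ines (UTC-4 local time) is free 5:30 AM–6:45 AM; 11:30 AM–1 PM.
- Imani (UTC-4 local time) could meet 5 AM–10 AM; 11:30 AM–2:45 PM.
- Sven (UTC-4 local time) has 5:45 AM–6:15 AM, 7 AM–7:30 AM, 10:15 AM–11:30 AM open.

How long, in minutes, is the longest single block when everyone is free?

Teo in UTC: 11:00-11:45, 12:00-12:30, 14:45-15:30, 18:30-19:00.
Ines in UTC: 09:30-10:45, 15:30-17:00 (add 4h to convert from UTC-4).
Imani in UTC: 09:00-14:00, 15:30-18:45 (add 4h to convert from UTC-4).
Sven in UTC: 09:45-10:15, 11:00-11:30, 14:15-15:30 (add 4h to convert from UTC-4).
Teo ∩ Ines: ∅.
Teo ∩ Ines ∩ Imani: ∅.
Teo ∩ Ines ∩ Imani ∩ Sven: ∅.
There is no time when everyone is free.
No common window exists, so the longest block is 0 minutes.

0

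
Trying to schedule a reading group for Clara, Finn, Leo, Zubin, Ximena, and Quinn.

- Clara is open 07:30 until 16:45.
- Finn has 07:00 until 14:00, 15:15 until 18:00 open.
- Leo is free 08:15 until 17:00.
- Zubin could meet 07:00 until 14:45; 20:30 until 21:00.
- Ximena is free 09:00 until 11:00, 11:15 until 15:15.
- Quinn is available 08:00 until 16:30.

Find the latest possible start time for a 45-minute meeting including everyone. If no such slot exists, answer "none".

Clara ∩ Finn: 07:30-14:00, 15:15-16:45.
Clara ∩ Finn ∩ Leo: 08:15-14:00, 15:15-16:45.
Clara ∩ Finn ∩ Leo ∩ Zubin: 08:15-14:00.
Clara ∩ Finn ∩ Leo ∩ Zubin ∩ Ximena: 09:00-11:00, 11:15-14:00.
Clara ∩ Finn ∩ Leo ∩ Zubin ∩ Ximena ∩ Quinn: 09:00-11:00, 11:15-14:00.
The last common window of at least 45 minutes is 11:15-14:00; a 45-minute meeting can start as late as 13:15 and still end by 14:00.

13:15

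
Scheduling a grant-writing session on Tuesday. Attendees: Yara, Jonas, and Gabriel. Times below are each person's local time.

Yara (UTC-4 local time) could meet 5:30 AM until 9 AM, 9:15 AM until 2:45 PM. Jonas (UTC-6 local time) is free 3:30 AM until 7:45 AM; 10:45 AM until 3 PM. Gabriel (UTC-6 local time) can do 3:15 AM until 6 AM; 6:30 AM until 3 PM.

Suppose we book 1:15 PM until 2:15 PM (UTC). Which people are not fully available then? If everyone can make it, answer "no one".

Yara in UTC: 09:30-13:00, 13:15-18:45 (add 4h to convert from UTC-4).
Jonas in UTC: 09:30-13:45, 16:45-21:00 (add 6h to convert from UTC-6).
Gabriel in UTC: 09:15-12:00, 12:30-21:00 (add 6h to convert from UTC-6).
Yara: free for 13:15-14:15. Jonas: not fully free for 13:15-14:15. Gabriel: free for 13:15-14:15.

Jonas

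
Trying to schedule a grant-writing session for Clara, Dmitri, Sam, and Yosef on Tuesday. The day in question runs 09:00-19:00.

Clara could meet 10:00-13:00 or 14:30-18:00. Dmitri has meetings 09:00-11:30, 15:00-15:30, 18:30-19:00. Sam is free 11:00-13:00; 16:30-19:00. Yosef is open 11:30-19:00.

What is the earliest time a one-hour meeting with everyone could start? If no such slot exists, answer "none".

Clara free: 10:00-13:00, 14:30-18:00.
Dmitri free: 11:30-15:00, 15:30-18:30 (invert busy blocks within the working day).
Sam free: 11:00-13:00, 16:30-19:00.
Yosef free: 11:30-19:00.
Clara ∩ Dmitri: 11:30-13:00, 14:30-15:00, 15:30-18:00.
Clara ∩ Dmitri ∩ Sam: 11:30-13:00, 16:30-18:00.
Clara ∩ Dmitri ∩ Sam ∩ Yosef: 11:30-13:00, 16:30-18:00.
The first common window of at least 60 minutes is 11:30-13:00, so the earliest start is 11:30.

11:30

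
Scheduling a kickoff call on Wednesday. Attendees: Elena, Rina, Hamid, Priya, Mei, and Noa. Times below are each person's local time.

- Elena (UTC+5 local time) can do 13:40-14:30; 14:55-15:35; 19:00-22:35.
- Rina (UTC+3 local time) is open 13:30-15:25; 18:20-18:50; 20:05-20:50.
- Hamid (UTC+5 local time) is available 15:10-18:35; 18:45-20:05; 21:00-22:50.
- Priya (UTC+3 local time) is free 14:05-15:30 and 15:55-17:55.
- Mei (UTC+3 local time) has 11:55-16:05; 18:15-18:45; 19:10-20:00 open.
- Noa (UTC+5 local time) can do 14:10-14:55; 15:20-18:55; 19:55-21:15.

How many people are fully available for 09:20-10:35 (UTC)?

Elena in UTC: 08:40-09:30, 09:55-10:35, 14:00-17:35 (subtract 5h to convert from UTC+5).
Rina in UTC: 10:30-12:25, 15:20-15:50, 17:05-17:50 (subtract 3h to convert from UTC+3).
Hamid in UTC: 10:10-13:35, 13:45-15:05, 16:00-17:50 (subtract 5h to convert from UTC+5).
Priya in UTC: 11:05-12:30, 12:55-14:55 (subtract 3h to convert from UTC+3).
Mei in UTC: 08:55-13:05, 15:15-15:45, 16:10-17:00 (subtract 3h to convert from UTC+3).
Noa in UTC: 09:10-09:55, 10:20-13:55, 14:55-16:15 (subtract 5h to convert from UTC+5).
Mei can make the full 09:20-10:35 slot — that's 1.

1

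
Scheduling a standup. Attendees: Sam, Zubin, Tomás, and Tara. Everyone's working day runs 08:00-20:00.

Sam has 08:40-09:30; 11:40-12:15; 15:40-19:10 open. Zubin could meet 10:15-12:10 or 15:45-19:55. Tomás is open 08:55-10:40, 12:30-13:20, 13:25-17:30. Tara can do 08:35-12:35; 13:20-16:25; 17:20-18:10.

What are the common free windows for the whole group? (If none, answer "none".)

Sam ∩ Zubin: 11:40-12:10, 15:45-19:10.
Sam ∩ Zubin ∩ Tomás: 15:45-17:30.
Sam ∩ Zubin ∩ Tomás ∩ Tara: 15:45-16:25, 17:20-17:30.
Those are the intersection windows.

15:45-16:25, 17:20-17:30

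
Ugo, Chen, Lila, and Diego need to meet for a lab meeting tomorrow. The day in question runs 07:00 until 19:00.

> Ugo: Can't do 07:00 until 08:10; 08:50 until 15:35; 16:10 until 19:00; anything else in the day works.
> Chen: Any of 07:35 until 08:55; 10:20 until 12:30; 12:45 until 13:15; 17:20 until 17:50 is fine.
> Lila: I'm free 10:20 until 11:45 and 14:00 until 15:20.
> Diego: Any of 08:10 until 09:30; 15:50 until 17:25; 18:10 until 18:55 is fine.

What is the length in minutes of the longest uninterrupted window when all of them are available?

Ugo free: 08:10-08:50, 15:35-16:10 (invert busy blocks within the working day).
Chen free: 07:35-08:55, 10:20-12:30, 12:45-13:15, 17:20-17:50.
Lila free: 10:20-11:45, 14:00-15:20.
Diego free: 08:10-09:30, 15:50-17:25, 18:10-18:55.
Ugo ∩ Chen: 08:10-08:50.
Ugo ∩ Chen ∩ Lila: ∅.
Ugo ∩ Chen ∩ Lila ∩ Diego: ∅.
There is no time when everyone is free.
No common window exists, so the longest block is 0 minutes.

0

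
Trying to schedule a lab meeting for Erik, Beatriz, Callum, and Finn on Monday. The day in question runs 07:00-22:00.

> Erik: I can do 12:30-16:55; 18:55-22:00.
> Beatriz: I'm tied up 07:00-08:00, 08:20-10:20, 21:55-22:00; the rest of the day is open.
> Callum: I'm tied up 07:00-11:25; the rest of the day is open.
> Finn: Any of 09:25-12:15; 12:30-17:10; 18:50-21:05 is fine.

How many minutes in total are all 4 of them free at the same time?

Erik free: 12:30-16:55, 18:55-22:00.
Beatriz free: 08:00-08:20, 10:20-21:55 (invert busy blocks within the working day).
Callum free: 11:25-22:00 (invert busy blocks within the working day).
Finn free: 09:25-12:15, 12:30-17:10, 18:50-21:05.
Erik ∩ Beatriz: 12:30-16:55, 18:55-21:55.
Erik ∩ Beatriz ∩ Callum: 12:30-16:55, 18:55-21:55.
Erik ∩ Beatriz ∩ Callum ∩ Finn: 12:30-16:55, 18:55-21:05.
Summing the common windows: 265 + 130 = 395 minutes.

395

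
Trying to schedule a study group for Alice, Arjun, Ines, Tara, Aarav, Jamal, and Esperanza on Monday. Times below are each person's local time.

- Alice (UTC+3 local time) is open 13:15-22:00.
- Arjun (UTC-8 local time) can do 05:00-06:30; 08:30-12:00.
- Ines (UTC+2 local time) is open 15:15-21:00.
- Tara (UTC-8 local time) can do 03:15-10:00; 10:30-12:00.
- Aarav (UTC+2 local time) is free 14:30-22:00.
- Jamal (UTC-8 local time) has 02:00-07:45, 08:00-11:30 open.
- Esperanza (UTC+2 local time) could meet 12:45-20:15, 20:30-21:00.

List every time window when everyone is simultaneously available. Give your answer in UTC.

Alice in UTC: 10:15-19:00 (subtract 3h to convert from UTC+3).
Arjun in UTC: 13:00-14:30, 16:30-20:00 (add 8h to convert from UTC-8).
Ines in UTC: 13:15-19:00 (subtract 2h to convert from UTC+2).
Tara in UTC: 11:15-18:00, 18:30-20:00 (add 8h to convert from UTC-8).
Aarav in UTC: 12:30-20:00 (subtract 2h to convert from UTC+2).
Jamal in UTC: 10:00-15:45, 16:00-19:30 (add 8h to convert from UTC-8).
Esperanza in UTC: 10:45-18:15, 18:30-19:00 (subtract 2h to convert from UTC+2).
Alice ∩ Arjun: 13:00-14:30, 16:30-19:00.
Alice ∩ Arjun ∩ Ines: 13:15-14:30, 16:30-19:00.
Alice ∩ Arjun ∩ Ines ∩ Tara: 13:15-14:30, 16:30-18:00, 18:30-19:00.
Alice ∩ Arjun ∩ Ines ∩ Tara ∩ Aarav: 13:15-14:30, 16:30-18:00, 18:30-19:00.
Alice ∩ Arjun ∩ Ines ∩ Tara ∩ Aarav ∩ Jamal: 13:15-14:30, 16:30-18:00, 18:30-19:00.
Alice ∩ Arjun ∩ Ines ∩ Tara ∩ Aarav ∩ Jamal ∩ Esperanza: 13:15-14:30, 16:30-18:00, 18:30-19:00.

13:15-14:30, 16:30-18:00, 18:30-19:00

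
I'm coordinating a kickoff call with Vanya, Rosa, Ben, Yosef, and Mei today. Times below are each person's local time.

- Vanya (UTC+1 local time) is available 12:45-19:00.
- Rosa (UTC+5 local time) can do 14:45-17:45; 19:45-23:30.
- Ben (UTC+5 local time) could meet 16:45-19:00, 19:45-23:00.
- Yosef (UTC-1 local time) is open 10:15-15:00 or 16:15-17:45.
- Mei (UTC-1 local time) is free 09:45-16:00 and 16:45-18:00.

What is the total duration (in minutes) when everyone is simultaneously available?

150

Vanya in UTC: 11:45-18:00 (subtract 1h to convert from UTC+1).
Rosa in UTC: 09:45-12:45, 14:45-18:30 (subtract 5h to convert from UTC+5).
Ben in UTC: 11:45-14:00, 14:45-18:00 (subtract 5h to convert from UTC+5).
Yosef in UTC: 11:15-16:00, 17:15-18:45 (add 1h to convert from UTC-1).
Mei in UTC: 10:45-17:00, 17:45-19:00 (add 1h to convert from UTC-1).
Vanya ∩ Rosa: 11:45-12:45, 14:45-18:00.
Vanya ∩ Rosa ∩ Ben: 11:45-12:45, 14:45-18:00.
Vanya ∩ Rosa ∩ Ben ∩ Yosef: 11:45-12:45, 14:45-16:00, 17:15-18:00.
Vanya ∩ Rosa ∩ Ben ∩ Yosef ∩ Mei: 11:45-12:45, 14:45-16:00, 17:45-18:00.
Summing the common windows: 60 + 75 + 15 = 150 minutes.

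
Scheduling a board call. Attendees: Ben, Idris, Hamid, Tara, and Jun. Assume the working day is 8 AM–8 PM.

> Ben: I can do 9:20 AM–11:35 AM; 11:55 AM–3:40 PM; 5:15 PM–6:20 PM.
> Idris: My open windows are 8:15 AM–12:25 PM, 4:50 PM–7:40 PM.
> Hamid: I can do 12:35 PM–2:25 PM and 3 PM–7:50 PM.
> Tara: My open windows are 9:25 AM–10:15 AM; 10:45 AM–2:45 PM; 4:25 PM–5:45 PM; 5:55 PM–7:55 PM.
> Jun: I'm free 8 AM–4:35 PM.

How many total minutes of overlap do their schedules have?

0

Ben ∩ Idris: 09:20-11:35, 11:55-12:25, 17:15-18:20.
Ben ∩ Idris ∩ Hamid: 17:15-18:20.
Ben ∩ Idris ∩ Hamid ∩ Tara: 17:15-17:45, 17:55-18:20.
Ben ∩ Idris ∩ Hamid ∩ Tara ∩ Jun: ∅.
There is no time when everyone is free.
There is no common window, so the total is 0 minutes.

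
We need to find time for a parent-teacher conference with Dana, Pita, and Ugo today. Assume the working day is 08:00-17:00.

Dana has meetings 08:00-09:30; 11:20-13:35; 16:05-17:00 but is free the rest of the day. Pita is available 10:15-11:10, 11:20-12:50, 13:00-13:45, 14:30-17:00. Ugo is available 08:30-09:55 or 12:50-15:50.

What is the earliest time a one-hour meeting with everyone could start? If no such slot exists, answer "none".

Dana free: 09:30-11:20, 13:35-16:05 (invert busy blocks within the working day).
Pita free: 10:15-11:10, 11:20-12:50, 13:00-13:45, 14:30-17:00.
Ugo free: 08:30-09:55, 12:50-15:50.
Dana ∩ Pita: 10:15-11:10, 13:35-13:45, 14:30-16:05.
Dana ∩ Pita ∩ Ugo: 13:35-13:45, 14:30-15:50.
The first common window of at least 60 minutes is 14:30-15:50, so the earliest start is 14:30.

14:30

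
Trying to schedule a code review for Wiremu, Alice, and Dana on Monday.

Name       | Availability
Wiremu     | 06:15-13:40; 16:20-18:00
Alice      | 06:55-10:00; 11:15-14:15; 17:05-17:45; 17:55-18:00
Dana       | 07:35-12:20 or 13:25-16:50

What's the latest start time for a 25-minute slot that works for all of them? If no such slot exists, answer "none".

Wiremu ∩ Alice: 06:55-10:00, 11:15-13:40, 17:05-17:45, 17:55-18:00.
Wiremu ∩ Alice ∩ Dana: 07:35-10:00, 11:15-12:20, 13:25-13:40.
So the common availability across everyone is 07:35-10:00, 11:15-12:20, 13:25-13:40.
The last common window of at least 25 minutes is 11:15-12:20; a 25-minute meeting can start as late as 11:55 and still end by 12:20.

11:55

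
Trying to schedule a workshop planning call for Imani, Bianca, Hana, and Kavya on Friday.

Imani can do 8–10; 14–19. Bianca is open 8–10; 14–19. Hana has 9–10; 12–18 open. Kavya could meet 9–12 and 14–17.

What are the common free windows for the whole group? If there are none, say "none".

09:00-10:00, 14:00-17:00

Imani ∩ Bianca: 08:00-10:00, 14:00-19:00.
Imani ∩ Bianca ∩ Hana: 09:00-10:00, 14:00-18:00.
Imani ∩ Bianca ∩ Hana ∩ Kavya: 09:00-10:00, 14:00-17:00.
So the common availability across everyone is 09:00-10:00, 14:00-17:00.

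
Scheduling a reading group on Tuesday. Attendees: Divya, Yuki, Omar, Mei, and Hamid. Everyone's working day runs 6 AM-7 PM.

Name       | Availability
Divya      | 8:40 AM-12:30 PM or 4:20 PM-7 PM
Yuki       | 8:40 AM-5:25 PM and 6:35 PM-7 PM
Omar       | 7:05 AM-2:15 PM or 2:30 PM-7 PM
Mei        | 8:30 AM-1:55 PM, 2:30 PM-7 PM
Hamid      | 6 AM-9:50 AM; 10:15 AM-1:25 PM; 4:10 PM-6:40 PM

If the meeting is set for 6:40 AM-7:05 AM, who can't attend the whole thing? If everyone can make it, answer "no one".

Divya, Mei, Omar, Yuki

Divya: not fully free for 06:40-07:05. Yuki: not fully free for 06:40-07:05. Omar: not fully free for 06:40-07:05. Mei: not fully free for 06:40-07:05. Hamid: free for 06:40-07:05.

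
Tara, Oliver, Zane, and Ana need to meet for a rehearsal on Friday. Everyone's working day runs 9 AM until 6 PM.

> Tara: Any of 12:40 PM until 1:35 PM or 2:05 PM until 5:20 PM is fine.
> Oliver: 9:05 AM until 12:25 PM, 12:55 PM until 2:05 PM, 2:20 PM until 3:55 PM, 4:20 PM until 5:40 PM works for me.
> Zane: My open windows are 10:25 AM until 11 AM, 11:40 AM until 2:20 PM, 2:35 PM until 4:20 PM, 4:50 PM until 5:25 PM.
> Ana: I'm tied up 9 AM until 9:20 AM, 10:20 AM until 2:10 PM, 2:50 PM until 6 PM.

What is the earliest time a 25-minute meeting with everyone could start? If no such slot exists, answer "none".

Tara free: 12:40-13:35, 14:05-17:20.
Oliver free: 09:05-12:25, 12:55-14:05, 14:20-15:55, 16:20-17:40.
Zane free: 10:25-11:00, 11:40-14:20, 14:35-16:20, 16:50-17:25.
Ana free: 09:20-10:20, 14:10-14:50 (invert busy blocks within the working day).
Tara ∩ Oliver: 12:55-13:35, 14:20-15:55, 16:20-17:20.
Tara ∩ Oliver ∩ Zane: 12:55-13:35, 14:35-15:55, 16:50-17:20.
Tara ∩ Oliver ∩ Zane ∩ Ana: 14:35-14:50.
Those are the intersection windows.
No common window is at least 25 minutes long.

none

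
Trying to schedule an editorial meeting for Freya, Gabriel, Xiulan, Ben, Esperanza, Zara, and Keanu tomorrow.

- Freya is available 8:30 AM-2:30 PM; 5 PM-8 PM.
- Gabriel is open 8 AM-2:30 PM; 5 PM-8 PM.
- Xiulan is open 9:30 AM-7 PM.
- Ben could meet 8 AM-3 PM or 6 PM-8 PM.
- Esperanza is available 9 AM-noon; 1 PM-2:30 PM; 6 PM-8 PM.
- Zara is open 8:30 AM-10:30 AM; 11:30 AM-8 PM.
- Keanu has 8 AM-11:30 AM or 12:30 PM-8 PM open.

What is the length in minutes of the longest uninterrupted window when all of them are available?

90

Freya ∩ Gabriel: 08:30-14:30, 17:00-20:00.
Freya ∩ Gabriel ∩ Xiulan: 09:30-14:30, 17:00-19:00.
Freya ∩ Gabriel ∩ Xiulan ∩ Ben: 09:30-14:30, 18:00-19:00.
Freya ∩ Gabriel ∩ Xiulan ∩ Ben ∩ Esperanza: 09:30-12:00, 13:00-14:30, 18:00-19:00.
Freya ∩ Gabriel ∩ Xiulan ∩ Ben ∩ Esperanza ∩ Zara: 09:30-10:30, 11:30-12:00, 13:00-14:30, 18:00-19:00.
Freya ∩ Gabriel ∩ Xiulan ∩ Ben ∩ Esperanza ∩ Zara ∩ Keanu: 09:30-10:30, 13:00-14:30, 18:00-19:00.
So the common availability across everyone is 09:30-10:30, 13:00-14:30, 18:00-19:00.
The longest is 13:00-14:30 at 90 minutes.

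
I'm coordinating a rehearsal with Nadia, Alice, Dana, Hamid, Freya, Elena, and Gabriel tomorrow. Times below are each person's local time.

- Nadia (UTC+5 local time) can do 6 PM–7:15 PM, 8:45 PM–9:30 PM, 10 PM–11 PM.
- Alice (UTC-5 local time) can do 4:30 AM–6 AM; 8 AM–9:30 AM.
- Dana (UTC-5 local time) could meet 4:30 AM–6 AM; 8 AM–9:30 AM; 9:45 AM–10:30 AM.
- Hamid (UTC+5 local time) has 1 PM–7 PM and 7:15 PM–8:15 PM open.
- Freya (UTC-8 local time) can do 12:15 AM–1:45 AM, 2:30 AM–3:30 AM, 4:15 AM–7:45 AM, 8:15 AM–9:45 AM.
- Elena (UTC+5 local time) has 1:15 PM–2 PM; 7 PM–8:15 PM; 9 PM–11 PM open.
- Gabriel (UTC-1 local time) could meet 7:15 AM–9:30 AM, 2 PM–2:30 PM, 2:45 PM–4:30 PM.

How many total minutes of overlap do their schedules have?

Nadia in UTC: 13:00-14:15, 15:45-16:30, 17:00-18:00 (subtract 5h to convert from UTC+5).
Alice in UTC: 09:30-11:00, 13:00-14:30 (add 5h to convert from UTC-5).
Dana in UTC: 09:30-11:00, 13:00-14:30, 14:45-15:30 (add 5h to convert from UTC-5).
Hamid in UTC: 08:00-14:00, 14:15-15:15 (subtract 5h to convert from UTC+5).
Freya in UTC: 08:15-09:45, 10:30-11:30, 12:15-15:45, 16:15-17:45 (add 8h to convert from UTC-8).
Elena in UTC: 08:15-09:00, 14:00-15:15, 16:00-18:00 (subtract 5h to convert from UTC+5).
Gabriel in UTC: 08:15-10:30, 15:00-15:30, 15:45-17:30 (add 1h to convert from UTC-1).
Nadia ∩ Alice: 13:00-14:15.
Nadia ∩ Alice ∩ Dana: 13:00-14:15.
Nadia ∩ Alice ∩ Dana ∩ Hamid: 13:00-14:00.
Nadia ∩ Alice ∩ Dana ∩ Hamid ∩ Freya: 13:00-14:00.
Nadia ∩ Alice ∩ Dana ∩ Hamid ∩ Freya ∩ Elena: ∅.
Nadia ∩ Alice ∩ Dana ∩ Hamid ∩ Freya ∩ Elena ∩ Gabriel: ∅.
There is no time when everyone is free.
There is no common window, so the total is 0 minutes.

0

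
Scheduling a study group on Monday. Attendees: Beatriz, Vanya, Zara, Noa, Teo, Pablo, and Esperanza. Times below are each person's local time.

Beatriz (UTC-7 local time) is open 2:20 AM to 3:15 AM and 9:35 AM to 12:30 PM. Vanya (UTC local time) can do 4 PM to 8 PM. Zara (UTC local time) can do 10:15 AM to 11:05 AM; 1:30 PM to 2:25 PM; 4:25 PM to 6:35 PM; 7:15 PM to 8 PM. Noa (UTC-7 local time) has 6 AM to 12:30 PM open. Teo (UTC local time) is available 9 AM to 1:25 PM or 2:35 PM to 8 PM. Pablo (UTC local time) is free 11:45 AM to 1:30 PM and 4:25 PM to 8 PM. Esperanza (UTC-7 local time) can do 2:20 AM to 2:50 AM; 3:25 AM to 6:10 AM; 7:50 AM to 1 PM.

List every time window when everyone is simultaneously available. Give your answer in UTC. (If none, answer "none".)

16:35-18:35, 19:15-19:30

Beatriz in UTC: 09:20-10:15, 16:35-19:30 (add 7h to convert from UTC-7).
Vanya in UTC: 16:00-20:00.
Zara in UTC: 10:15-11:05, 13:30-14:25, 16:25-18:35, 19:15-20:00.
Noa in UTC: 13:00-19:30 (add 7h to convert from UTC-7).
Teo in UTC: 09:00-13:25, 14:35-20:00.
Pablo in UTC: 11:45-13:30, 16:25-20:00.
Esperanza in UTC: 09:20-09:50, 10:25-13:10, 14:50-20:00 (add 7h to convert from UTC-7).
Beatriz ∩ Vanya: 16:35-19:30.
Beatriz ∩ Vanya ∩ Zara: 16:35-18:35, 19:15-19:30.
Beatriz ∩ Vanya ∩ Zara ∩ Noa: 16:35-18:35, 19:15-19:30.
Beatriz ∩ Vanya ∩ Zara ∩ Noa ∩ Teo: 16:35-18:35, 19:15-19:30.
Beatriz ∩ Vanya ∩ Zara ∩ Noa ∩ Teo ∩ Pablo: 16:35-18:35, 19:15-19:30.
Beatriz ∩ Vanya ∩ Zara ∩ Noa ∩ Teo ∩ Pablo ∩ Esperanza: 16:35-18:35, 19:15-19:30.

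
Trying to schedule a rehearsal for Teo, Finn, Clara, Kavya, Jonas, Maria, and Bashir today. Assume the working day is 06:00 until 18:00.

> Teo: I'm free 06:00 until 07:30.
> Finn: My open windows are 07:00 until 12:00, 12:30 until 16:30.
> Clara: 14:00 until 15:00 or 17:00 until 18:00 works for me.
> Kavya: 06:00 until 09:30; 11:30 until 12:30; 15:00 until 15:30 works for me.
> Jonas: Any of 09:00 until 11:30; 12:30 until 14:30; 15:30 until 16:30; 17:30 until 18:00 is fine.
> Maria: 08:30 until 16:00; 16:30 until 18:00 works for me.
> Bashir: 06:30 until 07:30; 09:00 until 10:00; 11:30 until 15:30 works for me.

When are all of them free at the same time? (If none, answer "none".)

none

Teo ∩ Finn: 07:00-07:30.
Teo ∩ Finn ∩ Clara: ∅.
Teo ∩ Finn ∩ Clara ∩ Kavya: ∅.
Teo ∩ Finn ∩ Clara ∩ Kavya ∩ Jonas: ∅.
Teo ∩ Finn ∩ Clara ∩ Kavya ∩ Jonas ∩ Maria: ∅.
Teo ∩ Finn ∩ Clara ∩ Kavya ∩ Jonas ∩ Maria ∩ Bashir: ∅.
There is no time when everyone is free.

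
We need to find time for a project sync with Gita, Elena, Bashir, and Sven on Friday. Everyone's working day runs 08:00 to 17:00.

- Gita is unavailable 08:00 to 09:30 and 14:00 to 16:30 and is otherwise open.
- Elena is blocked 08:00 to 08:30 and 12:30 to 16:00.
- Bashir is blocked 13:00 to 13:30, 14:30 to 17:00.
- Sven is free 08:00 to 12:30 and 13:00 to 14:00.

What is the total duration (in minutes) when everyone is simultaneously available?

180

Gita free: 09:30-14:00, 16:30-17:00 (invert busy blocks within the working day).
Elena free: 08:30-12:30, 16:00-17:00 (invert busy blocks within the working day).
Bashir free: 08:00-13:00, 13:30-14:30 (invert busy blocks within the working day).
Sven free: 08:00-12:30, 13:00-14:00.
Gita ∩ Elena: 09:30-12:30, 16:30-17:00.
Gita ∩ Elena ∩ Bashir: 09:30-12:30.
Gita ∩ Elena ∩ Bashir ∩ Sven: 09:30-12:30.
Those are the intersection windows.
That's a single block of 180 minutes.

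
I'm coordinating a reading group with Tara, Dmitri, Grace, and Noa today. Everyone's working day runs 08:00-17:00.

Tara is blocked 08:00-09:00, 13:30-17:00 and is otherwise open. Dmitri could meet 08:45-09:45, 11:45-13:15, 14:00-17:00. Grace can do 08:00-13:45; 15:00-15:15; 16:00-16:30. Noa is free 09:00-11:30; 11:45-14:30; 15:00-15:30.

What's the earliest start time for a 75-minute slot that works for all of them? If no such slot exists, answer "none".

11:45

Tara free: 09:00-13:30 (invert busy blocks within the working day).
Dmitri free: 08:45-09:45, 11:45-13:15, 14:00-17:00.
Grace free: 08:00-13:45, 15:00-15:15, 16:00-16:30.
Noa free: 09:00-11:30, 11:45-14:30, 15:00-15:30.
Tara ∩ Dmitri: 09:00-09:45, 11:45-13:15.
Tara ∩ Dmitri ∩ Grace: 09:00-09:45, 11:45-13:15.
Tara ∩ Dmitri ∩ Grace ∩ Noa: 09:00-09:45, 11:45-13:15.
The first common window of at least 75 minutes is 11:45-13:15, so the earliest start is 11:45.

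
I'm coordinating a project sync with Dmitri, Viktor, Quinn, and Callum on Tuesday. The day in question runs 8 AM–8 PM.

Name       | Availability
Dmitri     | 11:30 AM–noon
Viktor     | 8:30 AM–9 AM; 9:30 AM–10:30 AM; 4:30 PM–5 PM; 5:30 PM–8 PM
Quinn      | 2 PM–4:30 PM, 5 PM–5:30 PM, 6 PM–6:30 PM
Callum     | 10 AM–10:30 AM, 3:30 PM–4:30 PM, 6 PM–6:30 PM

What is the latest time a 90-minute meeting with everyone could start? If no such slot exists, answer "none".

Dmitri ∩ Viktor: ∅.
Dmitri ∩ Viktor ∩ Quinn: ∅.
Dmitri ∩ Viktor ∩ Quinn ∩ Callum: ∅.
There is no time when everyone is free.
No common window is at least 90 minutes long.

none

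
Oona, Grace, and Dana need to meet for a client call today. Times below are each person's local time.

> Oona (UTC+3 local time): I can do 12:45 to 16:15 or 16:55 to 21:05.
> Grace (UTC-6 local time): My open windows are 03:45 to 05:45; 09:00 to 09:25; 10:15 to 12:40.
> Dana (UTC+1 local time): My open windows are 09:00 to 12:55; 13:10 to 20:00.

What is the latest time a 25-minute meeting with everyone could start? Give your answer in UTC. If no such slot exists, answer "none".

17:40

Oona in UTC: 09:45-13:15, 13:55-18:05 (subtract 3h to convert from UTC+3).
Grace in UTC: 09:45-11:45, 15:00-15:25, 16:15-18:40 (add 6h to convert from UTC-6).
Dana in UTC: 08:00-11:55, 12:10-19:00 (subtract 1h to convert from UTC+1).
Oona ∩ Grace: 09:45-11:45, 15:00-15:25, 16:15-18:05.
Oona ∩ Grace ∩ Dana: 09:45-11:45, 15:00-15:25, 16:15-18:05.
Those are the intersection windows.
The last common window of at least 25 minutes is 16:15-18:05; a 25-minute meeting can start as late as 17:40 and still end by 18:05.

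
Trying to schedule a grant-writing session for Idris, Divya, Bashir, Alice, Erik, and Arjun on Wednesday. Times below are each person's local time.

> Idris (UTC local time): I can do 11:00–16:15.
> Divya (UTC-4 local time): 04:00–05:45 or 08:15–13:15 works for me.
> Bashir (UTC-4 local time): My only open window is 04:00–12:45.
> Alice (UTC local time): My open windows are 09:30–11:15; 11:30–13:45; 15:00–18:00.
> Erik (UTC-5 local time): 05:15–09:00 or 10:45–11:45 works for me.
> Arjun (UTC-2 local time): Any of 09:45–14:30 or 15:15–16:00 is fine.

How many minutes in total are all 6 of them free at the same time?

Idris in UTC: 11:00-16:15.
Divya in UTC: 08:00-09:45, 12:15-17:15 (add 4h to convert from UTC-4).
Bashir in UTC: 08:00-16:45 (add 4h to convert from UTC-4).
Alice in UTC: 09:30-11:15, 11:30-13:45, 15:00-18:00.
Erik in UTC: 10:15-14:00, 15:45-16:45 (add 5h to convert from UTC-5).
Arjun in UTC: 11:45-16:30, 17:15-18:00 (add 2h to convert from UTC-2).
Idris ∩ Divya: 12:15-16:15.
Idris ∩ Divya ∩ Bashir: 12:15-16:15.
Idris ∩ Divya ∩ Bashir ∩ Alice: 12:15-13:45, 15:00-16:15.
Idris ∩ Divya ∩ Bashir ∩ Alice ∩ Erik: 12:15-13:45, 15:45-16:15.
Idris ∩ Divya ∩ Bashir ∩ Alice ∩ Erik ∩ Arjun: 12:15-13:45, 15:45-16:15.
Summing the common windows: 90 + 30 = 120 minutes.

120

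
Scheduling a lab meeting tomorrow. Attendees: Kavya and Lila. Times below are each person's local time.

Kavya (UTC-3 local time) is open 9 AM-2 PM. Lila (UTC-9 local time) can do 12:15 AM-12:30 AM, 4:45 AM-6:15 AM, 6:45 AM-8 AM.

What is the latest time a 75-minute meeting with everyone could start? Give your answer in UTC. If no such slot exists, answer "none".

Kavya in UTC: 12:00-17:00 (add 3h to convert from UTC-3).
Lila in UTC: 09:15-09:30, 13:45-15:15, 15:45-17:00 (add 9h to convert from UTC-9).
Kavya ∩ Lila: 13:45-15:15, 15:45-17:00.
The last common window of at least 75 minutes is 15:45-17:00; a 75-minute meeting can start as late as 15:45 and still end by 17:00.

15:45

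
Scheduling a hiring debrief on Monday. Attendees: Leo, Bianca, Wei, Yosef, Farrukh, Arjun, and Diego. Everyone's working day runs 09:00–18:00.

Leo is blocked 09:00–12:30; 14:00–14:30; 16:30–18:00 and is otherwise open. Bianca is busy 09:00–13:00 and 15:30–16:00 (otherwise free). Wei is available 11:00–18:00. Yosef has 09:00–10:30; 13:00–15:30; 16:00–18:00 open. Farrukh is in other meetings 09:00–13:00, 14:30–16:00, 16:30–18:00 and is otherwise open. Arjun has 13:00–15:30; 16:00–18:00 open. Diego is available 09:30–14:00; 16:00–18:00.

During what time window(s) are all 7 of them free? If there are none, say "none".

13:00-14:00, 16:00-16:30

Leo free: 12:30-14:00, 14:30-16:30 (invert busy blocks within the working day).
Bianca free: 13:00-15:30, 16:00-18:00 (invert busy blocks within the working day).
Wei free: 11:00-18:00.
Yosef free: 09:00-10:30, 13:00-15:30, 16:00-18:00.
Farrukh free: 13:00-14:30, 16:00-16:30 (invert busy blocks within the working day).
Arjun free: 13:00-15:30, 16:00-18:00.
Diego free: 09:30-14:00, 16:00-18:00.
Leo ∩ Bianca: 13:00-14:00, 14:30-15:30, 16:00-16:30.
Leo ∩ Bianca ∩ Wei: 13:00-14:00, 14:30-15:30, 16:00-16:30.
Leo ∩ Bianca ∩ Wei ∩ Yosef: 13:00-14:00, 14:30-15:30, 16:00-16:30.
Leo ∩ Bianca ∩ Wei ∩ Yosef ∩ Farrukh: 13:00-14:00, 16:00-16:30.
Leo ∩ Bianca ∩ Wei ∩ Yosef ∩ Farrukh ∩ Arjun: 13:00-14:00, 16:00-16:30.
Leo ∩ Bianca ∩ Wei ∩ Yosef ∩ Farrukh ∩ Arjun ∩ Diego: 13:00-14:00, 16:00-16:30.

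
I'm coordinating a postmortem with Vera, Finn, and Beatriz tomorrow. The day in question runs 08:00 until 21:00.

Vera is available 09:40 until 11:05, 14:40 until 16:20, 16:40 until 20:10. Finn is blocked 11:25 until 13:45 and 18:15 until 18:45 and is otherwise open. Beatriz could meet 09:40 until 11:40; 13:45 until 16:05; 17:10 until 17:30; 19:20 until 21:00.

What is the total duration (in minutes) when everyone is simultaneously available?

Vera free: 09:40-11:05, 14:40-16:20, 16:40-20:10.
Finn free: 08:00-11:25, 13:45-18:15, 18:45-21:00 (invert busy blocks within the working day).
Beatriz free: 09:40-11:40, 13:45-16:05, 17:10-17:30, 19:20-21:00.
Vera ∩ Finn: 09:40-11:05, 14:40-16:20, 16:40-18:15, 18:45-20:10.
Vera ∩ Finn ∩ Beatriz: 09:40-11:05, 14:40-16:05, 17:10-17:30, 19:20-20:10.
So the common availability across everyone is 09:40-11:05, 14:40-16:05, 17:10-17:30, 19:20-20:10.
Summing the common windows: 85 + 85 + 20 + 50 = 240 minutes.

240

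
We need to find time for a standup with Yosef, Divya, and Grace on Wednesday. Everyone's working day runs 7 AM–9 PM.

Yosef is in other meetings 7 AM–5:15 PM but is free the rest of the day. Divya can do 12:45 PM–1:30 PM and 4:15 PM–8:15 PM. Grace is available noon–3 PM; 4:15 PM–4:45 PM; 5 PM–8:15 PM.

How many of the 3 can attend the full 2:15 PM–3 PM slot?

1

Yosef free: 17:15-21:00 (invert busy blocks within the working day).
Divya free: 12:45-13:30, 16:15-20:15.
Grace free: 12:00-15:00, 16:15-16:45, 17:00-20:15.
Grace can make the full 14:15-15:00 slot — that's 1.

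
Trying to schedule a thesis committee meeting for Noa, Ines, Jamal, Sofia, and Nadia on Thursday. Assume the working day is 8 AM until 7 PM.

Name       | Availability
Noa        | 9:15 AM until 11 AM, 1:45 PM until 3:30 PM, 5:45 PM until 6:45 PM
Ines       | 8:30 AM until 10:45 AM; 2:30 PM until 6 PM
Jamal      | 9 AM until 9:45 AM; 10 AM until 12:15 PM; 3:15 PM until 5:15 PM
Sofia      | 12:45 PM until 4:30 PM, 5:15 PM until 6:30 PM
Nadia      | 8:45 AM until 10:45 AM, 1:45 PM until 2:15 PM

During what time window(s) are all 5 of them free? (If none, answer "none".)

none

Noa ∩ Ines: 09:15-10:45, 14:30-15:30, 17:45-18:00.
Noa ∩ Ines ∩ Jamal: 09:15-09:45, 10:00-10:45, 15:15-15:30.
Noa ∩ Ines ∩ Jamal ∩ Sofia: 15:15-15:30.
Noa ∩ Ines ∩ Jamal ∩ Sofia ∩ Nadia: ∅.
There is no time when everyone is free.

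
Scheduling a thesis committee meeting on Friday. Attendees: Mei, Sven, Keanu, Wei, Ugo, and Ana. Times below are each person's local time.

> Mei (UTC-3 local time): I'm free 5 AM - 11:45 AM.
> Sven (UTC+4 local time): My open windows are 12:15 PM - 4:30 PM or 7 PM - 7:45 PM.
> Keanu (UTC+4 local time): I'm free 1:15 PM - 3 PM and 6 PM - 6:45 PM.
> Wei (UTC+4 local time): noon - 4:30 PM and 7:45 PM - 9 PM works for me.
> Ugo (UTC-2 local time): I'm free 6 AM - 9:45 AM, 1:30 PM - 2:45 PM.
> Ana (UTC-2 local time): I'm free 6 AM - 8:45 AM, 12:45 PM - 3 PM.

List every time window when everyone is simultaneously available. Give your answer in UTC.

Mei in UTC: 08:00-14:45 (add 3h to convert from UTC-3).
Sven in UTC: 08:15-12:30, 15:00-15:45 (subtract 4h to convert from UTC+4).
Keanu in UTC: 09:15-11:00, 14:00-14:45 (subtract 4h to convert from UTC+4).
Wei in UTC: 08:00-12:30, 15:45-17:00 (subtract 4h to convert from UTC+4).
Ugo in UTC: 08:00-11:45, 15:30-16:45 (add 2h to convert from UTC-2).
Ana in UTC: 08:00-10:45, 14:45-17:00 (add 2h to convert from UTC-2).
Mei ∩ Sven: 08:15-12:30.
Mei ∩ Sven ∩ Keanu: 09:15-11:00.
Mei ∩ Sven ∩ Keanu ∩ Wei: 09:15-11:00.
Mei ∩ Sven ∩ Keanu ∩ Wei ∩ Ugo: 09:15-11:00.
Mei ∩ Sven ∩ Keanu ∩ Wei ∩ Ugo ∩ Ana: 09:15-10:45.

09:15-10:45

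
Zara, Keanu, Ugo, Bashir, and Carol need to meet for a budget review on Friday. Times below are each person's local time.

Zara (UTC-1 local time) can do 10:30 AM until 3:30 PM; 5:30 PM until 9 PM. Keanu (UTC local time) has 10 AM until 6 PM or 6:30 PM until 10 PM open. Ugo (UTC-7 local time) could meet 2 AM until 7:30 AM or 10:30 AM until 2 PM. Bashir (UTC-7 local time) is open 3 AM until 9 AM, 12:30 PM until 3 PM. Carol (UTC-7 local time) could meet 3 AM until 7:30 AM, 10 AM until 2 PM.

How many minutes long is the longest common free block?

Zara in UTC: 11:30-16:30, 18:30-22:00 (add 1h to convert from UTC-1).
Keanu in UTC: 10:00-18:00, 18:30-22:00.
Ugo in UTC: 09:00-14:30, 17:30-21:00 (add 7h to convert from UTC-7).
Bashir in UTC: 10:00-16:00, 19:30-22:00 (add 7h to convert from UTC-7).
Carol in UTC: 10:00-14:30, 17:00-21:00 (add 7h to convert from UTC-7).
Zara ∩ Keanu: 11:30-16:30, 18:30-22:00.
Zara ∩ Keanu ∩ Ugo: 11:30-14:30, 18:30-21:00.
Zara ∩ Keanu ∩ Ugo ∩ Bashir: 11:30-14:30, 19:30-21:00.
Zara ∩ Keanu ∩ Ugo ∩ Bashir ∩ Carol: 11:30-14:30, 19:30-21:00.
So the common availability across everyone is 11:30-14:30, 19:30-21:00.
The longest is 11:30-14:30 at 180 minutes.

180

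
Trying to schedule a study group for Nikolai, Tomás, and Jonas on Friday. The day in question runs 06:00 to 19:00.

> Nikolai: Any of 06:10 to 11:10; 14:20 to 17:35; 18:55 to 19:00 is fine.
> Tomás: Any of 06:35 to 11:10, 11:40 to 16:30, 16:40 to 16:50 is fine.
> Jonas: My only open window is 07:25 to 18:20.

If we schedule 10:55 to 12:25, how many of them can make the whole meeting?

Jonas can make the full 10:55-12:25 slot — that's 1.

1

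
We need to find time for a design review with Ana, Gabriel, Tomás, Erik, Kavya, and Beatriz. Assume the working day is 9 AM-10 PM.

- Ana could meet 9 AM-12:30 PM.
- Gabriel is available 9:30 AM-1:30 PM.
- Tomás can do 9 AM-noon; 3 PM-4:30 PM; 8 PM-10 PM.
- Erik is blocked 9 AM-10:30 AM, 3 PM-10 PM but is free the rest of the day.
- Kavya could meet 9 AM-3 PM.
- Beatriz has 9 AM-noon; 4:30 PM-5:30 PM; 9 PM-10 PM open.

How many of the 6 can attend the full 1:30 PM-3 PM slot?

2

Ana free: 09:00-12:30.
Gabriel free: 09:30-13:30.
Tomás free: 09:00-12:00, 15:00-16:30, 20:00-22:00.
Erik free: 10:30-15:00 (invert busy blocks within the working day).
Kavya free: 09:00-15:00.
Beatriz free: 09:00-12:00, 16:30-17:30, 21:00-22:00.
Erik and Kavya can make the full 13:30-15:00 slot — that's 2.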